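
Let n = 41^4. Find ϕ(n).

2756840

φ(2825761) = 2825761 · (1 − 1/41)
       = 2825761 · 40/41 = 2756840.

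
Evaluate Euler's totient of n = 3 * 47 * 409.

φ(57669) = 57669 · (1 − 1/3) · (1 − 1/47) · (1 − 1/409)
       = 57669 · 37536/57669 = 37536.

37536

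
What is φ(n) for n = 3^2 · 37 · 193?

41472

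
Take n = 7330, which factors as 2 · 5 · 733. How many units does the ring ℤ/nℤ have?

2928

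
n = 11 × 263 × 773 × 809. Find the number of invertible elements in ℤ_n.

φ(11) = 11 − 1 = 10.
φ(263) = 263 − 1 = 262.
φ(773) = 773 − 1 = 772.
φ(809) = 809 − 1 = 808.
Multiply: 10 · 262 · 772 · 808 = 1634293120.

1634293120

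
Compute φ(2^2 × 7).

12

φ(28) = 28 · (1 − 1/2) · (1 − 1/7)
       = 28 · 6/14 = 12.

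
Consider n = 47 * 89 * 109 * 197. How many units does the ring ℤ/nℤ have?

85688064

φ(47) = 47 − 1 = 46.
φ(89) = 89 − 1 = 88.
φ(109) = 109 − 1 = 108.
φ(197) = 197 − 1 = 196.
Since φ is multiplicative, φ(89821559) = 46 · 88 · 108 · 196 = 85688064.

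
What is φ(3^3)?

φ(27) = 27 · (1 − 1/3)
       = 27 · 2/3 = 18.

18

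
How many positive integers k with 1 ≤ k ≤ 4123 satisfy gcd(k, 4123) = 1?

First factor: 4123 = 7 × 19 × 31.
φ(4123) = 4123 · (1 − 1/7) · (1 − 1/19) · (1 − 1/31)
       = 4123 · 3240/4123 = 3240.

3240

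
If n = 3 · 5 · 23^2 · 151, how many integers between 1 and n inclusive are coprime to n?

φ(1198185) = 1198185 · (1 − 1/3) · (1 − 1/5) · (1 − 1/23) · (1 − 1/151)
       = 1198185 · 26400/52095 = 607200.

607200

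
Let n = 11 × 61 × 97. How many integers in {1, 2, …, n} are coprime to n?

57600

φ(65087) = 65087 · (1 − 1/11) · (1 − 1/61) · (1 − 1/97)
       = 65087 · 57600/65087 = 57600.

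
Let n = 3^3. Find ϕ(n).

18

φ(27) = 27 · (1 − 1/3)
       = 27 · 2/3 = 18.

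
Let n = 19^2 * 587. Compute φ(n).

φ(19^2) = 19^1·(19−1) = 19·18 = 342.
φ(587) = 587 − 1 = 586.
Multiply: 342 · 586 = 200412.

200412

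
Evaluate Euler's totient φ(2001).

1232

Prime factorization: 2001 = 3 * 23 * 29.
φ(2001) = 2001 · (1 − 1/3) · (1 − 1/23) · (1 − 1/29)
       = 2001 · 1232/2001 = 1232.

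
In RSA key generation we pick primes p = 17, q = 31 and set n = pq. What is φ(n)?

φ(n) = (p − 1)(q − 1) = (17−1)(31−1) = 16·30 = 480.

480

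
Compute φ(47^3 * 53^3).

φ(47^3) = 47^2·(47−1) = 2209·46 = 101614.
φ(53^3) = 53^3 − 53^2 = 148877 − 2809 = 146068.
Multiply: 101614 · 146068 = 14842553752.

14842553752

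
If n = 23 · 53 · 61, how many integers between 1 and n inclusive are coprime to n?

68640

φ(23) = 23 − 1 = 22.
φ(53) = 53 − 1 = 52.
φ(61) = 61 − 1 = 60.
Since φ is multiplicative, φ(74359) = 22 · 52 · 60 = 68640.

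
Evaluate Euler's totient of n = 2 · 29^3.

φ(2) = 2 − 1 = 1.
φ(29^3) = 29^2·(29−1) = 841·28 = 23548.
φ(48778) = 1 × 23548 = 23548.

23548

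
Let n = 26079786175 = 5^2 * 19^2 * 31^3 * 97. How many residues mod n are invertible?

18930931200

φ(5^2) = 5^1·(5−1) = 5·4 = 20.
φ(19^2) = 19^1·(19−1) = 19·18 = 342.
φ(31^3) = 31^3 − 31^2 = 29791 − 961 = 28830.
φ(97) = 97 − 1 = 96.
Multiply: 20 · 342 · 28830 · 96 = 18930931200.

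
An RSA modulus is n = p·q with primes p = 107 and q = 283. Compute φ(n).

φ(107) = 107 − 1 = 106.
φ(283) = 283 − 1 = 282.
Since φ is multiplicative, φ(30281) = 106 · 282 = 29892.

29892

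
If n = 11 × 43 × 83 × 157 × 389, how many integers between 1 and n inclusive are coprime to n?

2084584320

φ(11) = 11 − 1 = 10.
φ(43) = 43 − 1 = 42.
φ(83) = 83 − 1 = 82.
φ(157) = 157 − 1 = 156.
φ(389) = 389 − 1 = 388.
Since φ is multiplicative, φ(2397664907) = 10 · 42 · 82 · 156 · 388 = 2084584320.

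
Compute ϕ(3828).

1120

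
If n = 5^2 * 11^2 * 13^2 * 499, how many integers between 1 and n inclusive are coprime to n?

φ(5^2) = 5^2 − 5^1 = 25 − 5 = 20.
φ(11^2) = 11^1·(11−1) = 11·10 = 110.
φ(13^2) = 13^1·(13−1) = 13·12 = 156.
φ(499) = 499 − 1 = 498.
φ(255101275) = 20 × 110 × 156 × 498 = 170913600.

170913600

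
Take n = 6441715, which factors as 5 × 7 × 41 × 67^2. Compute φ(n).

4245120

φ(6441715) = 6441715 · (1 − 1/5) · (1 − 1/7) · (1 − 1/41) · (1 − 1/67)
       = 6441715 · 63360/96145 = 4245120.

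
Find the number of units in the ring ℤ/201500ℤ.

72000

First factor: 201500 = 2^2 * 5^3 * 13 * 31.
φ(201500) = 201500 · (1 − 1/2) · (1 − 1/5) · (1 − 1/13) · (1 − 1/31)
       = 201500 · 1440/4030 = 72000.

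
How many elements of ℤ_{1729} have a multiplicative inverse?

First factor: 1729 = 7 * 13 * 19.
φ(1729) = 1729 · (1 − 1/7) · (1 − 1/13) · (1 − 1/19)
       = 1729 · 1296/1729 = 1296.

1296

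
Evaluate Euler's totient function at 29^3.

φ(24389) = 24389 · (1 − 1/29)
       = 24389 · 28/29 = 23548.

23548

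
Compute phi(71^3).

φ(357911) = 357911 · (1 − 1/71)
       = 357911 · 70/71 = 352870.

352870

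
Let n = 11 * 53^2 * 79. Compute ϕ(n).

φ(11) = 11 − 1 = 10.
φ(53^2) = 53^2 − 53^1 = 2809 − 53 = 2756.
φ(79) = 79 − 1 = 78.
φ(2441021) = 10 × 2756 × 78 = 2149680.

2149680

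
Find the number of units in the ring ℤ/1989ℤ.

1152

Factor 1989: 1989 = 3^2 · 13 · 17.
φ(3^2) = 3^1·(3−1) = 3·2 = 6.
φ(13) = 13 − 1 = 12.
φ(17) = 17 − 1 = 16.
Since φ is multiplicative, φ(1989) = 6 · 12 · 16 = 1152.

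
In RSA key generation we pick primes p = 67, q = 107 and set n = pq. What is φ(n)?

6996

φ(n) = (p − 1)(q − 1) = (67−1)(107−1) = 66·106 = 6996.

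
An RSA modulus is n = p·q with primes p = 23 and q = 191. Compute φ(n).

For distinct primes, φ(pq) = (p−1)(q−1) = 22 × 190 = 4180.

4180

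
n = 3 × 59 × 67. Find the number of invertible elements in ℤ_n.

7656

φ(11859) = 11859 · (1 − 1/3) · (1 − 1/59) · (1 − 1/67)
       = 11859 · 7656/11859 = 7656.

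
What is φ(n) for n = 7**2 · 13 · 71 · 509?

φ(7^2) = 7^1·(7−1) = 7·6 = 42.
φ(13) = 13 − 1 = 12.
φ(71) = 71 − 1 = 70.
φ(509) = 509 − 1 = 508.
Since φ is multiplicative, φ(23020543) = 42 · 12 · 70 · 508 = 17922240.

17922240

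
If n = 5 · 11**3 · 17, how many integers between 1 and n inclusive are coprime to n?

φ(5) = 5 − 1 = 4.
φ(11^3) = 11^2·(11−1) = 121·10 = 1210.
φ(17) = 17 − 1 = 16.
φ(113135) = 4 × 1210 × 16 = 77440.

77440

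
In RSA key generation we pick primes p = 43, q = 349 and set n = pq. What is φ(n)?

φ(15007) = 15007 · (1 − 1/43) · (1 − 1/349)
       = 15007 · 14616/15007 = 14616.

14616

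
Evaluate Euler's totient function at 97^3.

φ(912673) = 912673 · (1 − 1/97)
       = 912673 · 96/97 = 903264.

903264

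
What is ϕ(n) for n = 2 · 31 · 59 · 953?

1656480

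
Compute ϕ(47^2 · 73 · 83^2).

φ(1110899473) = 1110899473 · (1 − 1/47) · (1 − 1/73) · (1 − 1/83)
       = 1110899473 · 271584/284773 = 1059449184.

1059449184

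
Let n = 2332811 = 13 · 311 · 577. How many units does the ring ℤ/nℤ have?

2142720

φ(2332811) = 2332811 · (1 − 1/13) · (1 − 1/311) · (1 − 1/577)
       = 2332811 · 2142720/2332811 = 2142720.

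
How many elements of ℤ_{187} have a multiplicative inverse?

Factor 187: 187 = 11 · 17.
φ(187) = 187 · (1 − 1/11) · (1 − 1/17)
       = 187 · 160/187 = 160.

160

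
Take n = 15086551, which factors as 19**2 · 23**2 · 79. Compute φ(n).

13498056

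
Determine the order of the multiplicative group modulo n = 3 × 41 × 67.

φ(3) = 3 − 1 = 2.
φ(41) = 41 − 1 = 40.
φ(67) = 67 − 1 = 66.
Multiply: 2 · 40 · 66 = 5280.

5280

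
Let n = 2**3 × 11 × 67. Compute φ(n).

2640

φ(5896) = 5896 · (1 − 1/2) · (1 − 1/11) · (1 − 1/67)
       = 5896 · 660/1474 = 2640.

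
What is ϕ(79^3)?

φ(493039) = 493039 · (1 − 1/79)
       = 493039 · 78/79 = 486798.

486798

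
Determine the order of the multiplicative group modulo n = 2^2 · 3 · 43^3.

φ(2^2) = 2^1·(2−1) = 2·1 = 2.
φ(3) = 3 − 1 = 2.
φ(43^3) = 43^2·(43−1) = 1849·42 = 77658.
Since φ is multiplicative, φ(954084) = 2 · 2 · 77658 = 310632.

310632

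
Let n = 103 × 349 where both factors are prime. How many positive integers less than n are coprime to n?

35496

For distinct primes, φ(pq) = (p−1)(q−1) = 102 × 348 = 35496.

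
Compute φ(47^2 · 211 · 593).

φ(276396707) = 276396707 · (1 − 1/47) · (1 − 1/211) · (1 − 1/593)
       = 276396707 · 5718720/5880781 = 268779840.

268779840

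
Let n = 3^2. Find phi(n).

6

φ(3^2) = 3^2 − 3^1 = 9 − 3 = 6.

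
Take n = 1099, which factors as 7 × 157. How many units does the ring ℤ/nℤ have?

φ(7) = 7 − 1 = 6.
φ(157) = 157 − 1 = 156.
Since φ is multiplicative, φ(1099) = 6 · 156 = 936.

936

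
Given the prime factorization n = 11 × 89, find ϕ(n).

φ(979) = 979 · (1 − 1/11) · (1 − 1/89)
       = 979 · 880/979 = 880.

880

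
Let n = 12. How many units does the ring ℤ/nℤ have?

First factor: 12 = 2**2 · 3.
φ(2^2) = 2^1·(2−1) = 2·1 = 2.
φ(3) = 3 − 1 = 2.
Since φ is multiplicative, φ(12) = 2 · 2 = 4.

4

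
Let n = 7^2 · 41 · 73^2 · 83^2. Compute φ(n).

60097524480

φ(73753365329) = 73753365329 · (1 − 1/7) · (1 − 1/41) · (1 − 1/73) · (1 − 1/83)
       = 73753365329 · 1416960/1738933 = 60097524480.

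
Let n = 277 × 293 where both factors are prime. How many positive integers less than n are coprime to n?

80592

φ(pq) = (p−1)(q−1) = 276 · 292 = 80592.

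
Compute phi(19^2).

342

φ(19^2) = 19^2 − 19^1 = 361 − 19 = 342.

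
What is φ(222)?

72

First factor: 222 = 2 · 3 · 37.
φ(2) = 2 − 1 = 1.
φ(3) = 3 − 1 = 2.
φ(37) = 37 − 1 = 36.
φ(222) = 1 × 2 × 36 = 72.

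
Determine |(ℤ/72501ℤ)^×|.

40560

First factor: 72501 = 3 · 11 · 13^3.
φ(72501) = 72501 · (1 − 1/3) · (1 − 1/11) · (1 − 1/13)
       = 72501 · 240/429 = 40560.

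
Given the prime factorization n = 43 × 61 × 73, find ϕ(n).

181440

φ(43) = 43 − 1 = 42.
φ(61) = 61 − 1 = 60.
φ(73) = 73 − 1 = 72.
Since φ is multiplicative, φ(191479) = 42 · 60 · 72 = 181440.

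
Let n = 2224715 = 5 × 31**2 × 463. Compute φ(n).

φ(5) = 5 − 1 = 4.
φ(31^2) = 31^2 − 31^1 = 961 − 31 = 930.
φ(463) = 463 − 1 = 462.
Since φ is multiplicative, φ(2224715) = 4 · 930 · 462 = 1718640.

1718640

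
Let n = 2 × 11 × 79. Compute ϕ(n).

780

φ(2) = 2 − 1 = 1.
φ(11) = 11 − 1 = 10.
φ(79) = 79 − 1 = 78.
Since φ is multiplicative, φ(1738) = 1 · 10 · 78 = 780.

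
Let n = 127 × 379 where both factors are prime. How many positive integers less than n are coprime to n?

47628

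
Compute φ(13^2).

156

φ(13^2) = 13^2 − 13^1 = 169 − 13 = 156.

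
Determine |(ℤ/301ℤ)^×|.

252

First factor: 301 = 7 · 43.
φ(7) = 7 − 1 = 6.
φ(43) = 43 − 1 = 42.
φ(301) = 6 × 42 = 252.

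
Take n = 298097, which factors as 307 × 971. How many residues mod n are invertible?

296820

φ(307) = 307 − 1 = 306.
φ(971) = 971 − 1 = 970.
Multiply: 306 · 970 = 296820.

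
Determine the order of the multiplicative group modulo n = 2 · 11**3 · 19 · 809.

φ(2) = 2 − 1 = 1.
φ(11^3) = 11^2·(11−1) = 121·10 = 1210.
φ(19) = 19 − 1 = 18.
φ(809) = 809 − 1 = 808.
Since φ is multiplicative, φ(40917602) = 1 · 1210 · 18 · 808 = 17598240.

17598240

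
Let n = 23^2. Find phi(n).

φ(23^2) = 23^1·(23−1) = 23·22 = 506.

506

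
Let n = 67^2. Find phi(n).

4422

φ(4489) = 4489 · (1 − 1/67)
       = 4489 · 66/67 = 4422.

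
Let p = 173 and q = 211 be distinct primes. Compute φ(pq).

36120

φ(n) = (p − 1)(q − 1) = (173−1)(211−1) = 172·210 = 36120.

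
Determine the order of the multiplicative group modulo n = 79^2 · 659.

φ(4112819) = 4112819 · (1 − 1/79) · (1 − 1/659)
       = 4112819 · 51324/52061 = 4054596.

4054596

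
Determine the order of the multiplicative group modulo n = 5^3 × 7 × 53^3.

φ(130267375) = 130267375 · (1 − 1/5) · (1 − 1/7) · (1 − 1/53)
       = 130267375 · 1248/1855 = 87640800.

87640800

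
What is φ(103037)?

80640

103037 = 11 * 17 * 19 * 29.
φ(103037) = 103037 · (1 − 1/11) · (1 − 1/17) · (1 − 1/19) · (1 − 1/29)
       = 103037 · 80640/103037 = 80640.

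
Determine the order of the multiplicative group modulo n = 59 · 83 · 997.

4736976

φ(4882309) = 4882309 · (1 − 1/59) · (1 − 1/83) · (1 − 1/997)
       = 4882309 · 4736976/4882309 = 4736976.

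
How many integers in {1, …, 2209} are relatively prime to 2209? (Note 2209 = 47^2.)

2162

φ(47^2) = 47^2 − 47^1 = 2209 − 47 = 2162.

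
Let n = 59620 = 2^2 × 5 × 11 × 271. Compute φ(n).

21600

φ(2^2) = 2^1·(2−1) = 2·1 = 2.
φ(5) = 5 − 1 = 4.
φ(11) = 11 − 1 = 10.
φ(271) = 271 − 1 = 270.
Multiply: 2 · 4 · 10 · 270 = 21600.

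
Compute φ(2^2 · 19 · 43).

φ(3268) = 3268 · (1 − 1/2) · (1 − 1/19) · (1 − 1/43)
       = 3268 · 756/1634 = 1512.

1512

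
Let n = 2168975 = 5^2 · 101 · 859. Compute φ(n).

1716000

φ(5^2) = 5^2 − 5^1 = 25 − 5 = 20.
φ(101) = 101 − 1 = 100.
φ(859) = 859 − 1 = 858.
φ(2168975) = 20 × 100 × 858 = 1716000.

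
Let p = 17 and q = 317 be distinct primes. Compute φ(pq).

5056

For distinct primes, φ(pq) = (p−1)(q−1) = 16 × 316 = 5056.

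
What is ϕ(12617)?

10800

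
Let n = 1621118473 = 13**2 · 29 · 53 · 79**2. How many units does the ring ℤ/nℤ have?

φ(1621118473) = 1621118473 · (1 − 1/13) · (1 − 1/29) · (1 − 1/53) · (1 − 1/79)
       = 1621118473 · 1362816/1578499 = 1399612032.

1399612032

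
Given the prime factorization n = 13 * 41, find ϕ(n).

480

φ(533) = 533 · (1 − 1/13) · (1 − 1/41)
       = 533 · 480/533 = 480.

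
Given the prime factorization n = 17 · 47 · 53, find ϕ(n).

φ(17) = 17 − 1 = 16.
φ(47) = 47 − 1 = 46.
φ(53) = 53 − 1 = 52.
Since φ is multiplicative, φ(42347) = 16 · 46 · 52 = 38272.

38272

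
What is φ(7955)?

6048

7955 = 5 * 37 * 43.
φ(5) = 5 − 1 = 4.
φ(37) = 37 − 1 = 36.
φ(43) = 43 − 1 = 42.
Since φ is multiplicative, φ(7955) = 4 · 36 · 42 = 6048.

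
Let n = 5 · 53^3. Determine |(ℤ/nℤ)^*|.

584272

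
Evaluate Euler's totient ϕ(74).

36

Factor 74: 74 = 2 · 37.
φ(2) = 2 − 1 = 1.
φ(37) = 37 − 1 = 36.
φ(74) = 1 × 36 = 36.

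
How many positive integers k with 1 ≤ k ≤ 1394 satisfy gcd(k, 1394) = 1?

First factor: 1394 = 2 · 17 · 41.
φ(2) = 2 − 1 = 1.
φ(17) = 17 − 1 = 16.
φ(41) = 41 − 1 = 40.
Since φ is multiplicative, φ(1394) = 1 · 16 · 40 = 640.

640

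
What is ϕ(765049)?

665280

765049 = 23 × 29 × 31 × 37.
φ(765049) = 765049 · (1 − 1/23) · (1 − 1/29) · (1 − 1/31) · (1 − 1/37)
       = 765049 · 665280/765049 = 665280.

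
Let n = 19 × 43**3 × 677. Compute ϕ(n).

944942544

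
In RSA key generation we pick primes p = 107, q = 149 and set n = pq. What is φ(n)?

φ(pq) = (p−1)(q−1) = 106 · 148 = 15688.

15688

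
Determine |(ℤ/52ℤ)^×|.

Factor 52: 52 = 2**2 * 13.
φ(2^2) = 2^2 − 2^1 = 4 − 2 = 2.
φ(13) = 13 − 1 = 12.
Since φ is multiplicative, φ(52) = 2 · 12 = 24.

24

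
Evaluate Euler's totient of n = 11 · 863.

8620

φ(9493) = 9493 · (1 − 1/11) · (1 − 1/863)
       = 9493 · 8620/9493 = 8620.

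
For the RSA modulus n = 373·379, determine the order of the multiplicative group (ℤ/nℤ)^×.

140616

For distinct primes, φ(pq) = (p−1)(q−1) = 372 × 378 = 140616.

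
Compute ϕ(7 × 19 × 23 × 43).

99792

φ(7) = 7 − 1 = 6.
φ(19) = 19 − 1 = 18.
φ(23) = 23 − 1 = 22.
φ(43) = 43 − 1 = 42.
Since φ is multiplicative, φ(131537) = 6 · 18 · 22 · 42 = 99792.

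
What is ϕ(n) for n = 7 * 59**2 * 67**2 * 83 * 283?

2099485862496

φ(7) = 7 − 1 = 6.
φ(59^2) = 59^2 − 59^1 = 3481 − 59 = 3422.
φ(67^2) = 67^1·(67−1) = 67·66 = 4422.
φ(83) = 83 − 1 = 82.
φ(283) = 283 − 1 = 282.
Since φ is multiplicative, φ(2569308162407) = 6 · 3422 · 4422 · 82 · 282 = 2099485862496.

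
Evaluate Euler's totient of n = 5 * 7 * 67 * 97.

152064

φ(5) = 5 − 1 = 4.
φ(7) = 7 − 1 = 6.
φ(67) = 67 − 1 = 66.
φ(97) = 97 − 1 = 96.
φ(227465) = 4 × 6 × 66 × 96 = 152064.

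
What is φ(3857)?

3857 = 7 · 19 · 29.
φ(3857) = 3857 · (1 − 1/7) · (1 − 1/19) · (1 − 1/29)
       = 3857 · 3024/3857 = 3024.

3024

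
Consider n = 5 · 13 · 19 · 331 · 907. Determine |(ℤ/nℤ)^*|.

258318720

φ(370767995) = 370767995 · (1 − 1/5) · (1 − 1/13) · (1 − 1/19) · (1 − 1/331) · (1 − 1/907)
       = 370767995 · 258318720/370767995 = 258318720.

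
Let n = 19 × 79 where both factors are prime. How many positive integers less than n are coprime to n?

1404

φ(19) = 19 − 1 = 18.
φ(79) = 79 − 1 = 78.
Multiply: 18 · 78 = 1404.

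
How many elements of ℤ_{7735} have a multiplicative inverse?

7735 = 5 × 7 × 13 × 17.
φ(7735) = 7735 · (1 − 1/5) · (1 − 1/7) · (1 − 1/13) · (1 − 1/17)
       = 7735 · 4608/7735 = 4608.

4608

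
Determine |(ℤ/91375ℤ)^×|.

67200

91375 = 5^3 · 17 · 43.
φ(91375) = 91375 · (1 − 1/5) · (1 − 1/17) · (1 − 1/43)
       = 91375 · 2688/3655 = 67200.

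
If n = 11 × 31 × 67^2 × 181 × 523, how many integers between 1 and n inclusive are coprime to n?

124647336000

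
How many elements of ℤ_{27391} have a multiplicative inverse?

21168

Prime factorization: 27391 = 7^2 * 13 * 43.
φ(27391) = 27391 · (1 − 1/7) · (1 − 1/13) · (1 − 1/43)
       = 27391 · 3024/3913 = 21168.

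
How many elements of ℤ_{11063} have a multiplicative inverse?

9504

First factor: 11063 = 13 * 23 * 37.
φ(11063) = 11063 · (1 − 1/13) · (1 − 1/23) · (1 − 1/37)
       = 11063 · 9504/11063 = 9504.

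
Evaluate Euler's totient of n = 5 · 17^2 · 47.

50048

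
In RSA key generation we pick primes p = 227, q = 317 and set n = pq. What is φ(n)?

φ(n) = (p − 1)(q − 1) = (227−1)(317−1) = 226·316 = 71416.

71416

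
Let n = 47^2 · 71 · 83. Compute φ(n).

12409880

φ(13017637) = 13017637 · (1 − 1/47) · (1 − 1/71) · (1 − 1/83)
       = 13017637 · 264040/276971 = 12409880.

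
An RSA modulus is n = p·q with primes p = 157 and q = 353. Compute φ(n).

54912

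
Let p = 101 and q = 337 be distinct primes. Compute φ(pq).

33600

φ(34037) = 34037 · (1 − 1/101) · (1 − 1/337)
       = 34037 · 33600/34037 = 33600.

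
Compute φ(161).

161 = 7 × 23.
φ(161) = 161 · (1 − 1/7) · (1 − 1/23)
       = 161 · 132/161 = 132.

132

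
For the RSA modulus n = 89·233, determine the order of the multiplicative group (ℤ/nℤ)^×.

20416

φ(pq) = (p−1)(q−1) = 88 · 232 = 20416.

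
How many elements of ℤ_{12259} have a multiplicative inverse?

Prime factorization: 12259 = 13 · 23 · 41.
φ(13) = 13 − 1 = 12.
φ(23) = 23 − 1 = 22.
φ(41) = 41 − 1 = 40.
Multiply: 12 · 22 · 40 = 10560.

10560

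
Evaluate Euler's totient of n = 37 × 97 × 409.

φ(1467901) = 1467901 · (1 − 1/37) · (1 − 1/97) · (1 − 1/409)
       = 1467901 · 1410048/1467901 = 1410048.

1410048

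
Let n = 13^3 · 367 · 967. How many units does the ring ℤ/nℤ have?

φ(13^3) = 13^3 − 13^2 = 2197 − 169 = 2028.
φ(367) = 367 − 1 = 366.
φ(967) = 967 − 1 = 966.
Multiply: 2028 · 366 · 966 = 717011568.

717011568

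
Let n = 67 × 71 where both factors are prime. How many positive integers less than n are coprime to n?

φ(pq) = (p−1)(q−1) = 66 · 70 = 4620.

4620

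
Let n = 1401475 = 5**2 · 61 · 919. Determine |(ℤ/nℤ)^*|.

1101600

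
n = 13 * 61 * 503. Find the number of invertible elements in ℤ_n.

361440

φ(398879) = 398879 · (1 − 1/13) · (1 − 1/61) · (1 − 1/503)
       = 398879 · 361440/398879 = 361440.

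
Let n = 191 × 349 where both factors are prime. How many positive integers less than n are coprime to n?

66120

φ(pq) = (p−1)(q−1) = 190 · 348 = 66120.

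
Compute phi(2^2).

2

φ(2^2) = 2^2 − 2^1 = 4 − 2 = 2.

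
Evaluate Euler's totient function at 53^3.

φ(148877) = 148877 · (1 − 1/53)
       = 148877 · 52/53 = 146068.

146068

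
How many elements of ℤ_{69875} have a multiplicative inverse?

50400

Factor 69875: 69875 = 5**3 · 13 · 43.
φ(5^3) = 5^3 − 5^2 = 125 − 25 = 100.
φ(13) = 13 − 1 = 12.
φ(43) = 43 − 1 = 42.
Multiply: 100 · 12 · 42 = 50400.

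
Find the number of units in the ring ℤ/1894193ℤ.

1481760

1894193 = 7^2 × 29 × 31 × 43.
φ(7^2) = 7^1·(7−1) = 7·6 = 42.
φ(29) = 29 − 1 = 28.
φ(31) = 31 − 1 = 30.
φ(43) = 43 − 1 = 42.
Since φ is multiplicative, φ(1894193) = 42 · 28 · 30 · 42 = 1481760.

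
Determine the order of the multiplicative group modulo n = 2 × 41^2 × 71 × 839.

96202400

φ(200270978) = 200270978 · (1 − 1/2) · (1 − 1/41) · (1 − 1/71) · (1 − 1/839)
       = 200270978 · 2346400/4884658 = 96202400.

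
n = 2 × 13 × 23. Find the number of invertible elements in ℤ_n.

264

φ(2) = 2 − 1 = 1.
φ(13) = 13 − 1 = 12.
φ(23) = 23 − 1 = 22.
φ(598) = 1 × 12 × 22 = 264.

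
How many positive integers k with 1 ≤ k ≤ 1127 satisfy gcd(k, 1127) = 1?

Factor 1127: 1127 = 7**2 · 23.
φ(1127) = 1127 · (1 − 1/7) · (1 − 1/23)
       = 1127 · 132/161 = 924.

924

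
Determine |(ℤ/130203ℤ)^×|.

76032

Factor 130203: 130203 = 3**2 × 17 × 23 × 37.
φ(3^2) = 3^2 − 3^1 = 9 − 3 = 6.
φ(17) = 17 − 1 = 16.
φ(23) = 23 − 1 = 22.
φ(37) = 37 − 1 = 36.
Multiply: 6 · 16 · 22 · 36 = 76032.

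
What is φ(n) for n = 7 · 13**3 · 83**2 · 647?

φ(68547017357) = 68547017357 · (1 − 1/7) · (1 − 1/13) · (1 − 1/83) · (1 − 1/647)
       = 68547017357 · 3813984/4886791 = 53498753568.

53498753568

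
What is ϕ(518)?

216

Factor 518: 518 = 2 × 7 × 37.
φ(518) = 518 · (1 − 1/2) · (1 − 1/7) · (1 − 1/37)
       = 518 · 216/518 = 216.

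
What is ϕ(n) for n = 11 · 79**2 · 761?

46831200

φ(11) = 11 − 1 = 10.
φ(79^2) = 79^1·(79−1) = 79·78 = 6162.
φ(761) = 761 − 1 = 760.
Multiply: 10 · 6162 · 760 = 46831200.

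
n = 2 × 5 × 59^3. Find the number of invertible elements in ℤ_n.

807592

φ(2) = 2 − 1 = 1.
φ(5) = 5 − 1 = 4.
φ(59^3) = 59^2·(59−1) = 3481·58 = 201898.
Multiply: 1 · 4 · 201898 = 807592.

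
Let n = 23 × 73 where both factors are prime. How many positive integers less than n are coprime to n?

φ(pq) = (p−1)(q−1) = 22 · 72 = 1584.

1584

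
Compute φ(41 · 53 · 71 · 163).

φ(25148129) = 25148129 · (1 − 1/41) · (1 − 1/53) · (1 − 1/71) · (1 − 1/163)
       = 25148129 · 23587200/25148129 = 23587200.

23587200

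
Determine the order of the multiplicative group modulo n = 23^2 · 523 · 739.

194929416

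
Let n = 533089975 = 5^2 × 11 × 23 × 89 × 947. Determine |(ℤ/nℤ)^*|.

φ(533089975) = 533089975 · (1 − 1/5) · (1 − 1/11) · (1 − 1/23) · (1 − 1/89) · (1 − 1/947)
       = 533089975 · 73258240/106617995 = 366291200.

366291200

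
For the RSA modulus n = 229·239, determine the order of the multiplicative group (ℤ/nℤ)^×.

φ(n) = (p − 1)(q − 1) = (229−1)(239−1) = 228·238 = 54264.

54264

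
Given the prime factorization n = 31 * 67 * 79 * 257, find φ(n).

φ(31) = 31 − 1 = 30.
φ(67) = 67 − 1 = 66.
φ(79) = 79 − 1 = 78.
φ(257) = 257 − 1 = 256.
Since φ is multiplicative, φ(42169331) = 30 · 66 · 78 · 256 = 39536640.

39536640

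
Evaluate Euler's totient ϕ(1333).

First factor: 1333 = 31 * 43.
φ(1333) = 1333 · (1 − 1/31) · (1 − 1/43)
       = 1333 · 1260/1333 = 1260.

1260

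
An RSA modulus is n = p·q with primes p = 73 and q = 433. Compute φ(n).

31104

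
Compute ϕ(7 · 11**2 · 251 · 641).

105600000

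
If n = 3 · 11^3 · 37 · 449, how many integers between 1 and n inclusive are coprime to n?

39029760

φ(66335709) = 66335709 · (1 − 1/3) · (1 − 1/11) · (1 − 1/37) · (1 − 1/449)
       = 66335709 · 322560/548229 = 39029760.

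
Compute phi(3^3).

18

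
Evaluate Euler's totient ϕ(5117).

4032

First factor: 5117 = 7 * 17 * 43.
φ(5117) = 5117 · (1 − 1/7) · (1 − 1/17) · (1 − 1/43)
       = 5117 · 4032/5117 = 4032.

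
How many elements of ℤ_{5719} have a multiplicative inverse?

4536

Factor 5719: 5719 = 7 · 19 · 43.
φ(5719) = 5719 · (1 − 1/7) · (1 − 1/19) · (1 − 1/43)
       = 5719 · 4536/5719 = 4536.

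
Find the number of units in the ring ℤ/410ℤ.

160

Prime factorization: 410 = 2 · 5 · 41.
φ(2) = 2 − 1 = 1.
φ(5) = 5 − 1 = 4.
φ(41) = 41 − 1 = 40.
Since φ is multiplicative, φ(410) = 1 · 4 · 40 = 160.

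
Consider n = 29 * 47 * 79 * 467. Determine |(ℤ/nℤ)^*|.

φ(29) = 29 − 1 = 28.
φ(47) = 47 − 1 = 46.
φ(79) = 79 − 1 = 78.
φ(467) = 467 − 1 = 466.
Since φ is multiplicative, φ(50285159) = 28 · 46 · 78 · 466 = 46816224.

46816224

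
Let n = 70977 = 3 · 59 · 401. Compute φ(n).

φ(3) = 3 − 1 = 2.
φ(59) = 59 − 1 = 58.
φ(401) = 401 − 1 = 400.
Multiply: 2 · 58 · 400 = 46400.

46400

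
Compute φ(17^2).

φ(289) = 289 · (1 − 1/17)
       = 289 · 16/17 = 272.

272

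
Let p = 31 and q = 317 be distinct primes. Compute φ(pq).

9480

φ(31) = 31 − 1 = 30.
φ(317) = 317 − 1 = 316.
Since φ is multiplicative, φ(9827) = 30 · 316 = 9480.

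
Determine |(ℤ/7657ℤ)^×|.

Factor 7657: 7657 = 13 × 19 × 31.
φ(13) = 13 − 1 = 12.
φ(19) = 19 − 1 = 18.
φ(31) = 31 − 1 = 30.
Multiply: 12 · 18 · 30 = 6480.

6480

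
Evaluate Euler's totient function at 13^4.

26364

φ(28561) = 28561 · (1 − 1/13)
       = 28561 · 12/13 = 26364.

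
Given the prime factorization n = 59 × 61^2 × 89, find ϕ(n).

φ(19538971) = 19538971 · (1 − 1/59) · (1 − 1/61) · (1 − 1/89)
       = 19538971 · 306240/320311 = 18680640.

18680640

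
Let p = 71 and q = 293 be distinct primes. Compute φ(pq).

20440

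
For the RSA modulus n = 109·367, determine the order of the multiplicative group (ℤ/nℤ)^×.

39528

φ(40003) = 40003 · (1 − 1/109) · (1 − 1/367)
       = 40003 · 39528/40003 = 39528.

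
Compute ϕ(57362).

25872

First factor: 57362 = 2 · 23 · 29 · 43.
φ(57362) = 57362 · (1 − 1/2) · (1 − 1/23) · (1 − 1/29) · (1 − 1/43)
       = 57362 · 25872/57362 = 25872.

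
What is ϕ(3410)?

1200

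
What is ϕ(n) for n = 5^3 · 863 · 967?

83269200

φ(5^3) = 5^2·(5−1) = 25·4 = 100.
φ(863) = 863 − 1 = 862.
φ(967) = 967 − 1 = 966.
Since φ is multiplicative, φ(104315125) = 100 · 862 · 966 = 83269200.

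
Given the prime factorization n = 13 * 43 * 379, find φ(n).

190512

φ(211861) = 211861 · (1 − 1/13) · (1 − 1/43) · (1 − 1/379)
       = 211861 · 190512/211861 = 190512.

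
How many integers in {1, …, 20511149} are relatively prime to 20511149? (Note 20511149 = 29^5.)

19803868

φ(29^5) = 29^5 − 29^4 = 20511149 − 707281 = 19803868.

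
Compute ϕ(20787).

First factor: 20787 = 3 · 13^2 · 41.
φ(20787) = 20787 · (1 − 1/3) · (1 − 1/13) · (1 − 1/41)
       = 20787 · 960/1599 = 12480.

12480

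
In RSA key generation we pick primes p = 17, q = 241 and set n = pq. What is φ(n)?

3840

φ(4097) = 4097 · (1 − 1/17) · (1 − 1/241)
       = 4097 · 3840/4097 = 3840.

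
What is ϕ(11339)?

9856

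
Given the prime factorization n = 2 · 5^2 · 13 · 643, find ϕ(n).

φ(417950) = 417950 · (1 − 1/2) · (1 − 1/5) · (1 − 1/13) · (1 − 1/643)
       = 417950 · 30816/83590 = 154080.

154080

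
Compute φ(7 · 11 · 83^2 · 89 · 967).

φ(7) = 7 − 1 = 6.
φ(11) = 11 − 1 = 10.
φ(83^2) = 83^1·(83−1) = 83·82 = 6806.
φ(89) = 89 − 1 = 88.
φ(967) = 967 − 1 = 966.
Multiply: 6 · 10 · 6806 · 88 · 966 = 34713866880.

34713866880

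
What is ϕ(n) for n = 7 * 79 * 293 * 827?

112877856

φ(133997983) = 133997983 · (1 − 1/7) · (1 − 1/79) · (1 − 1/293) · (1 − 1/827)
       = 133997983 · 112877856/133997983 = 112877856.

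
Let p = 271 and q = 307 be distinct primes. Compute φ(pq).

For distinct primes, φ(pq) = (p−1)(q−1) = 270 × 306 = 82620.

82620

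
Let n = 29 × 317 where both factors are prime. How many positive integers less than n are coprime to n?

8848

φ(n) = (p − 1)(q − 1) = (29−1)(317−1) = 28·316 = 8848.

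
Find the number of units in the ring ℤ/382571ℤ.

302400

Factor 382571: 382571 = 7 · 31 · 41 · 43.
φ(382571) = 382571 · (1 − 1/7) · (1 − 1/31) · (1 − 1/41) · (1 − 1/43)
       = 382571 · 302400/382571 = 302400.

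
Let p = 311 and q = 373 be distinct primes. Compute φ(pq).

115320

φ(n) = (p − 1)(q − 1) = (311−1)(373−1) = 310·372 = 115320.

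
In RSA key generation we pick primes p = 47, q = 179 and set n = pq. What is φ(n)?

8188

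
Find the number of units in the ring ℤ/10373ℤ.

8800

10373 = 11 · 23 · 41.
φ(10373) = 10373 · (1 − 1/11) · (1 − 1/23) · (1 − 1/41)
       = 10373 · 8800/10373 = 8800.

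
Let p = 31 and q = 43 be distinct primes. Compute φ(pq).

1260

For distinct primes, φ(pq) = (p−1)(q−1) = 30 × 42 = 1260.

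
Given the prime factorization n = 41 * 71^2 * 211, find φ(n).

41748000

φ(41) = 41 − 1 = 40.
φ(71^2) = 71^2 − 71^1 = 5041 − 71 = 4970.
φ(211) = 211 − 1 = 210.
Multiply: 40 · 4970 · 210 = 41748000.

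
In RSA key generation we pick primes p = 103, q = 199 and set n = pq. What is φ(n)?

φ(103) = 103 − 1 = 102.
φ(199) = 199 − 1 = 198.
φ(20497) = 102 × 198 = 20196.

20196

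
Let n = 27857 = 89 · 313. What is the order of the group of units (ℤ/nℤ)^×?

27456

φ(27857) = 27857 · (1 − 1/89) · (1 − 1/313)
       = 27857 · 27456/27857 = 27456.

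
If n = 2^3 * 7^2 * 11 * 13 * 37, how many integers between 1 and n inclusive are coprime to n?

725760

φ(2^3) = 2^2·(2−1) = 4·1 = 4.
φ(7^2) = 7^2 − 7^1 = 49 − 7 = 42.
φ(11) = 11 − 1 = 10.
φ(13) = 13 − 1 = 12.
φ(37) = 37 − 1 = 36.
Since φ is multiplicative, φ(2074072) = 4 · 42 · 10 · 12 · 36 = 725760.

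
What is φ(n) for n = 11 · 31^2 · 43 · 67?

25779600

φ(11) = 11 − 1 = 10.
φ(31^2) = 31^2 − 31^1 = 961 − 31 = 930.
φ(43) = 43 − 1 = 42.
φ(67) = 67 − 1 = 66.
φ(30455051) = 10 × 930 × 42 × 66 = 25779600.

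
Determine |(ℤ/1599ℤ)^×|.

960

Factor 1599: 1599 = 3 · 13 · 41.
φ(1599) = 1599 · (1 − 1/3) · (1 − 1/13) · (1 − 1/41)
       = 1599 · 960/1599 = 960.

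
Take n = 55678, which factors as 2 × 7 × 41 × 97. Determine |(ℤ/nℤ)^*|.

23040

φ(2) = 2 − 1 = 1.
φ(7) = 7 − 1 = 6.
φ(41) = 41 − 1 = 40.
φ(97) = 97 − 1 = 96.
φ(55678) = 1 × 6 × 40 × 96 = 23040.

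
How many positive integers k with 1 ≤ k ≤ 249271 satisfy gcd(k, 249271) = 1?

Factor 249271: 249271 = 11 * 17 * 31 * 43.
φ(249271) = 249271 · (1 − 1/11) · (1 − 1/17) · (1 − 1/31) · (1 − 1/43)
       = 249271 · 201600/249271 = 201600.

201600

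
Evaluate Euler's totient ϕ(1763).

First factor: 1763 = 41 · 43.
φ(1763) = 1763 · (1 − 1/41) · (1 − 1/43)
       = 1763 · 1680/1763 = 1680.

1680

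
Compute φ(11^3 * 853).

1030920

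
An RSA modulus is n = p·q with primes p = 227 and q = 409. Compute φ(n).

92208

φ(92843) = 92843 · (1 − 1/227) · (1 − 1/409)
       = 92843 · 92208/92843 = 92208.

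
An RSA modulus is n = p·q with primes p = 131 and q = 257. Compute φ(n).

φ(131) = 131 − 1 = 130.
φ(257) = 257 − 1 = 256.
Since φ is multiplicative, φ(33667) = 130 · 256 = 33280.

33280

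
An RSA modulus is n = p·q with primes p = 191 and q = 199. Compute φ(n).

37620

φ(191) = 191 − 1 = 190.
φ(199) = 199 − 1 = 198.
Multiply: 190 · 198 = 37620.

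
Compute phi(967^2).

934122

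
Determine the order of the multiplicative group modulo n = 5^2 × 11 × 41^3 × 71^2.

66836560000

φ(5^2) = 5^1·(5−1) = 5·4 = 20.
φ(11) = 11 − 1 = 10.
φ(41^3) = 41^3 − 41^2 = 68921 − 1681 = 67240.
φ(71^2) = 71^2 − 71^1 = 5041 − 71 = 4970.
φ(95543459275) = 20 × 10 × 67240 × 4970 = 66836560000.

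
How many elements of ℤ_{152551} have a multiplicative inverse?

116640

152551 = 7 · 19 · 31 · 37.
φ(7) = 7 − 1 = 6.
φ(19) = 19 − 1 = 18.
φ(31) = 31 − 1 = 30.
φ(37) = 37 − 1 = 36.
Since φ is multiplicative, φ(152551) = 6 · 18 · 30 · 36 = 116640.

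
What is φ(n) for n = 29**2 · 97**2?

φ(29^2) = 29^1·(29−1) = 29·28 = 812.
φ(97^2) = 97^2 − 97^1 = 9409 − 97 = 9312.
Since φ is multiplicative, φ(7912969) = 812 · 9312 = 7561344.

7561344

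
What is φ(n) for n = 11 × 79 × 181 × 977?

φ(153671353) = 153671353 · (1 − 1/11) · (1 − 1/79) · (1 − 1/181) · (1 − 1/977)
       = 153671353 · 137030400/153671353 = 137030400.

137030400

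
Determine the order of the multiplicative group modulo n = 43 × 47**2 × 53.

4721808

φ(43) = 43 − 1 = 42.
φ(47^2) = 47^2 − 47^1 = 2209 − 47 = 2162.
φ(53) = 53 − 1 = 52.
Multiply: 42 · 2162 · 52 = 4721808.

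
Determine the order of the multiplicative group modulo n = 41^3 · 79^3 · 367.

11980020892320

φ(12470931917273) = 12470931917273 · (1 − 1/41) · (1 − 1/79) · (1 − 1/367)
       = 12470931917273 · 1141920/1188713 = 11980020892320.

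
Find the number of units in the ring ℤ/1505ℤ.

1505 = 5 × 7 × 43.
φ(1505) = 1505 · (1 − 1/5) · (1 − 1/7) · (1 − 1/43)
       = 1505 · 1008/1505 = 1008.

1008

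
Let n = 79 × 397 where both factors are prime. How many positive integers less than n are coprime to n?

30888

φ(31363) = 31363 · (1 − 1/79) · (1 − 1/397)
       = 31363 · 30888/31363 = 30888.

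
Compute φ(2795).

2016

Factor 2795: 2795 = 5 · 13 · 43.
φ(2795) = 2795 · (1 − 1/5) · (1 − 1/13) · (1 − 1/43)
       = 2795 · 2016/2795 = 2016.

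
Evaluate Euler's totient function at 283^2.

79806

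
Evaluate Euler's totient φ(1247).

1176

Prime factorization: 1247 = 29 * 43.
φ(1247) = 1247 · (1 − 1/29) · (1 − 1/43)
       = 1247 · 1176/1247 = 1176.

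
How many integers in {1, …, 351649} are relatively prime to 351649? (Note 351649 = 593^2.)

φ(593^2) = 593^2 − 593^1 = 351649 − 593 = 351056.

351056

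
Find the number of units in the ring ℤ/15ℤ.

Prime factorization: 15 = 3 · 5.
φ(15) = 15 · (1 − 1/3) · (1 − 1/5)
       = 15 · 8/15 = 8.

8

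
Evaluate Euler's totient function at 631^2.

φ(631^2) = 631^1·(631−1) = 631·630 = 397530.

397530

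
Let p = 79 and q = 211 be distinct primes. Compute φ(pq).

φ(16669) = 16669 · (1 − 1/79) · (1 − 1/211)
       = 16669 · 16380/16669 = 16380.

16380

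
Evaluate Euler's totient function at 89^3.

697048

φ(704969) = 704969 · (1 − 1/89)
       = 704969 · 88/89 = 697048.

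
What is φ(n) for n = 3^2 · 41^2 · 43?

413280

φ(650547) = 650547 · (1 − 1/3) · (1 − 1/41) · (1 − 1/43)
       = 650547 · 3360/5289 = 413280.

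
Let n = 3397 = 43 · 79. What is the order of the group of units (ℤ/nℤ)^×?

φ(43) = 43 − 1 = 42.
φ(79) = 79 − 1 = 78.
φ(3397) = 42 × 78 = 3276.

3276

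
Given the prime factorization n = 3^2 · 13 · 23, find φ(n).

φ(3^2) = 3^1·(3−1) = 3·2 = 6.
φ(13) = 13 − 1 = 12.
φ(23) = 23 − 1 = 22.
Since φ is multiplicative, φ(2691) = 6 · 12 · 22 = 1584.

1584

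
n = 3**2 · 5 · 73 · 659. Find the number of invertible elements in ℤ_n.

1137024

φ(2164815) = 2164815 · (1 − 1/3) · (1 − 1/5) · (1 − 1/73) · (1 − 1/659)
       = 2164815 · 379008/721605 = 1137024.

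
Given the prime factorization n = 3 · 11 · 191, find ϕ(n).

3800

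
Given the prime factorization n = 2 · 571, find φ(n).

570

φ(1142) = 1142 · (1 − 1/2) · (1 − 1/571)
       = 1142 · 570/1142 = 570.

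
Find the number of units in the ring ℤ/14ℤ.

14 = 2 · 7.
φ(14) = 14 · (1 − 1/2) · (1 − 1/7)
       = 14 · 6/14 = 6.

6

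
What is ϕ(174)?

56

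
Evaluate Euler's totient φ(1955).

1408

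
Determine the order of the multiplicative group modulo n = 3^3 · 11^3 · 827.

17990280

φ(3^3) = 3^3 − 3^2 = 27 − 9 = 18.
φ(11^3) = 11^2·(11−1) = 121·10 = 1210.
φ(827) = 827 − 1 = 826.
φ(29719899) = 18 × 1210 × 826 = 17990280.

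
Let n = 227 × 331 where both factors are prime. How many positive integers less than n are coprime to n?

74580

For distinct primes, φ(pq) = (p−1)(q−1) = 226 × 330 = 74580.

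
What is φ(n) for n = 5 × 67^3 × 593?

φ(891762295) = 891762295 · (1 − 1/5) · (1 − 1/67) · (1 − 1/593)
       = 891762295 · 156288/198655 = 701576832.

701576832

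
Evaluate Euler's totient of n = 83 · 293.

23944

φ(83) = 83 − 1 = 82.
φ(293) = 293 − 1 = 292.
Since φ is multiplicative, φ(24319) = 82 · 292 = 23944.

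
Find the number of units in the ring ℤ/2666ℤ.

1260

First factor: 2666 = 2 * 31 * 43.
φ(2) = 2 − 1 = 1.
φ(31) = 31 − 1 = 30.
φ(43) = 43 − 1 = 42.
Multiply: 1 · 30 · 42 = 1260.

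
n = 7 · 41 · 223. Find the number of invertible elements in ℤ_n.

φ(7) = 7 − 1 = 6.
φ(41) = 41 − 1 = 40.
φ(223) = 223 − 1 = 222.
Multiply: 6 · 40 · 222 = 53280.

53280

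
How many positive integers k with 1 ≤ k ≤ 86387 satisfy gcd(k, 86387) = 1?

70560

First factor: 86387 = 7^2 · 41 · 43.
φ(86387) = 86387 · (1 − 1/7) · (1 − 1/41) · (1 − 1/43)
       = 86387 · 10080/12341 = 70560.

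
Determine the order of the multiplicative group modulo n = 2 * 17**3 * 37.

φ(363562) = 363562 · (1 − 1/2) · (1 − 1/17) · (1 − 1/37)
       = 363562 · 576/1258 = 166464.

166464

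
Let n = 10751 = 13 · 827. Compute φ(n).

φ(13) = 13 − 1 = 12.
φ(827) = 827 − 1 = 826.
φ(10751) = 12 × 826 = 9912.

9912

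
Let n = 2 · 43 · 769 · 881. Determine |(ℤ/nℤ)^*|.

φ(2) = 2 − 1 = 1.
φ(43) = 43 − 1 = 42.
φ(769) = 769 − 1 = 768.
φ(881) = 881 − 1 = 880.
φ(58264054) = 1 × 42 × 768 × 880 = 28385280.

28385280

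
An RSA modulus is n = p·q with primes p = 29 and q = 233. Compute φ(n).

For distinct primes, φ(pq) = (p−1)(q−1) = 28 × 232 = 6496.

6496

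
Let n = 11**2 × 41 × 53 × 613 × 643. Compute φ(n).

φ(11^2) = 11^2 − 11^1 = 121 − 11 = 110.
φ(41) = 41 − 1 = 40.
φ(53) = 53 − 1 = 52.
φ(613) = 613 − 1 = 612.
φ(643) = 643 − 1 = 642.
Multiply: 110 · 40 · 52 · 612 · 642 = 89896435200.

89896435200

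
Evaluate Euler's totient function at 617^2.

380072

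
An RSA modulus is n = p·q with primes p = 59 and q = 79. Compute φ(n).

φ(59) = 59 − 1 = 58.
φ(79) = 79 − 1 = 78.
φ(4661) = 58 × 78 = 4524.

4524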